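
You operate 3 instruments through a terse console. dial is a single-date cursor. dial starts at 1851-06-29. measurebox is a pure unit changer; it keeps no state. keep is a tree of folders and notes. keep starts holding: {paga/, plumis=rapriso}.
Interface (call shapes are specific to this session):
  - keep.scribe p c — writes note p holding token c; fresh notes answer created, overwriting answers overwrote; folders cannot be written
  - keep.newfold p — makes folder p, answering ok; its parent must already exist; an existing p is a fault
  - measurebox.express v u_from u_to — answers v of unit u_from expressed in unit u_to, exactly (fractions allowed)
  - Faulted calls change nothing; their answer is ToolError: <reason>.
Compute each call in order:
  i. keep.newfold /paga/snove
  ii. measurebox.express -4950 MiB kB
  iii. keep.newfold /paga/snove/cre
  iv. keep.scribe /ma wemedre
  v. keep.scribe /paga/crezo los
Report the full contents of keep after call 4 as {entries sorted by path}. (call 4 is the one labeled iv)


Answer: {ma=wemedre, paga/, paga/snove/, paga/snove/cre/, plumis=rapriso}

Derivation:
I call newfold(p=/paga/snove): ok.
Invoking express(v=-4950, u_from=MiB, u_to=kB): -25952256/5.
Next I call newfold(p=/paga/snove/cre), → ok.
I use scribe(p=/ma, c=wemedre): created.
Calling scribe(p=/paga/crezo, c=los), yielding created.


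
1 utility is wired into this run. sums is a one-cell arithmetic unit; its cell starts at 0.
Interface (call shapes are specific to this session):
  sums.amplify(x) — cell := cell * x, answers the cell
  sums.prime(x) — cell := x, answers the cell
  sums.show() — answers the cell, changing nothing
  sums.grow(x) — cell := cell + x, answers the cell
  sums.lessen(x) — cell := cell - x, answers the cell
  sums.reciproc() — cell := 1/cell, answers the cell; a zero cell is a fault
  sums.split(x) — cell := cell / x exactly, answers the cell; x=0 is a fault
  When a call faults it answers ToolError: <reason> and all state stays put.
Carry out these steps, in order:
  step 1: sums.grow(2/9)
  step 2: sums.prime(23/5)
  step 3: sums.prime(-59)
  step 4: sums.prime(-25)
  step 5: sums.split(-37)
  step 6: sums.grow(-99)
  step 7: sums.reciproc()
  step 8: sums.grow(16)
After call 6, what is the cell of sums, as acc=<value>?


Answer: acc=-3638/37

Derivation:
// sums.grow(2/9) -> 2/9
// sums.prime(23/5) -> 23/5
// sums.prime(-59) -> -59
// sums.prime(-25) -> -25
// sums.split(-37) -> 25/37
// sums.grow(-99) -> -3638/37
// sums.reciproc() -> -37/3638
// sums.grow(16) -> 58171/3638


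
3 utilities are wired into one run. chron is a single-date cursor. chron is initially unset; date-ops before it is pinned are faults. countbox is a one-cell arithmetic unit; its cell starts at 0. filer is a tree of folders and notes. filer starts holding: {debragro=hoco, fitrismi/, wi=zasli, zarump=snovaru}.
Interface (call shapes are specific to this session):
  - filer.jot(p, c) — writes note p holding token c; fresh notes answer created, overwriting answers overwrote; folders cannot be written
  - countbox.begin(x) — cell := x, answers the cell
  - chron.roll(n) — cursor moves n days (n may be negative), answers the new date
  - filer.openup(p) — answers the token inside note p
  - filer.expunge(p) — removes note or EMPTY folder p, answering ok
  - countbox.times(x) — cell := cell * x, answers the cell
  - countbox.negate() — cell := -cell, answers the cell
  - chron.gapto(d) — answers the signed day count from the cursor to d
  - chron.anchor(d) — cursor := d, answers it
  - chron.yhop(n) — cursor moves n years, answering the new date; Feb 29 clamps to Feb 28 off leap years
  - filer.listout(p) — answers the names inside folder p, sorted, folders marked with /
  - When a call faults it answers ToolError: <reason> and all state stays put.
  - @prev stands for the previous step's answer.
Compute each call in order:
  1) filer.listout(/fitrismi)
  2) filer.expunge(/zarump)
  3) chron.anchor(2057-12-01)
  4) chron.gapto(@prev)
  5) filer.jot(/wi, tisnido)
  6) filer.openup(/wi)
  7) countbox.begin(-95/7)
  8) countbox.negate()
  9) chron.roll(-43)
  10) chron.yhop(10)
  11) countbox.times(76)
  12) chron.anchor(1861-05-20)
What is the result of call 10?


Answer: 2067-10-19

Derivation:
I try listout using /fitrismi, which returns [].
Then expunge using /zarump, → ok.
I invoke anchor using 2057-12-01, which returns 2057-12-01.
Then gapto using @prev, and observe 0.
I use jot using /wi, tisnido, and observe overwrote.
Calling openup using /wi, — result: tisnido.
Then begin using -95/7: -95/7.
I call negate, which returns 95/7.
Invoking roll using -43, and get 2057-10-19.
I call yhop using 10, — result: 2067-10-19.
Then times using 76, → 7220/7.
I run anchor using 1861-05-20, which returns 1861-05-20.


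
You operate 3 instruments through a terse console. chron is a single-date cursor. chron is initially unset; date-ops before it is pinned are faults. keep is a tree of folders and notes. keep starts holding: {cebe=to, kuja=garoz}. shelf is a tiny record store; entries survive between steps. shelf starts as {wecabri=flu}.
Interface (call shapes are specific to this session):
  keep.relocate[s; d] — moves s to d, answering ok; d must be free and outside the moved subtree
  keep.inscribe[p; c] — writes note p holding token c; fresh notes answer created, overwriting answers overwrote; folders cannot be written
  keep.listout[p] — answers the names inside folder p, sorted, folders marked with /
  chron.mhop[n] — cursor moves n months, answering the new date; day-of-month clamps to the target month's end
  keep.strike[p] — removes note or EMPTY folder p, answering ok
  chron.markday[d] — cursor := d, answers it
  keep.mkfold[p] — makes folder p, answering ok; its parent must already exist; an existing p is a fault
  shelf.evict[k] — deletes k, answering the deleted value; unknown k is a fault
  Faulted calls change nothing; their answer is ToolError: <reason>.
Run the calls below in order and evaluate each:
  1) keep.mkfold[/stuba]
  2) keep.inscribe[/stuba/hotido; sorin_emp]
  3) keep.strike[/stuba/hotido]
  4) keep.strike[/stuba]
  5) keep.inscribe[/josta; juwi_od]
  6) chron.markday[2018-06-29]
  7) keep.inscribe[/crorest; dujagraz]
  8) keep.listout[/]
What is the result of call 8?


Answer: [cebe, crorest, josta, kuja]

Derivation:
Act: keep.mkfold[p=/stuba]
Obs: ok
Act: keep.inscribe[p=/stuba/hotido; c=sorin_emp]
Obs: created
Act: keep.strike[p=/stuba/hotido]
Obs: ok
Act: keep.strike[p=/stuba]
Obs: ok
Act: keep.inscribe[p=/josta; c=juwi_od]
Obs: created
Act: chron.markday[d=2018-06-29]
Obs: 2018-06-29
Act: keep.inscribe[p=/crorest; c=dujagraz]
Obs: created
Act: keep.listout[p=/]
Obs: [cebe, crorest, josta, kuja]


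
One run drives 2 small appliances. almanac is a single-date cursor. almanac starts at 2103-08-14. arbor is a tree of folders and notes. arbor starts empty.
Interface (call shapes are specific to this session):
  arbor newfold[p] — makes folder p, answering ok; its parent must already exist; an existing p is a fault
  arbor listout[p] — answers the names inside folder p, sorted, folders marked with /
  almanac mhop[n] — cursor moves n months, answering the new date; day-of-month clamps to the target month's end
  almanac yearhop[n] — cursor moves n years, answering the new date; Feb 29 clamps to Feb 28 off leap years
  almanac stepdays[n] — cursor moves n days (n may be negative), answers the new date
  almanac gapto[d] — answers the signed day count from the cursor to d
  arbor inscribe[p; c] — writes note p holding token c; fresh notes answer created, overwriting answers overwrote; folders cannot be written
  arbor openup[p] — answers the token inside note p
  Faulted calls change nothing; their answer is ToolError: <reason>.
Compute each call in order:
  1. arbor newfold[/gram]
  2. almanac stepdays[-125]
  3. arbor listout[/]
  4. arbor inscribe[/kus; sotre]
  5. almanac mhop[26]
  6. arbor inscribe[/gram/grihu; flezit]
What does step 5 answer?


I run arbor newfold using p→/gram, and get ok.
I use almanac stepdays using n→-125, and see 2103-04-11.
I use arbor listout using p→/, yielding [gram/].
Using arbor inscribe using p→/kus, c→sotre, yielding created.
I try almanac mhop using n→26, yielding 2105-06-11.
I use arbor inscribe using p→/gram/grihu, c→flezit, — result: created.

Answer: 2105-06-11


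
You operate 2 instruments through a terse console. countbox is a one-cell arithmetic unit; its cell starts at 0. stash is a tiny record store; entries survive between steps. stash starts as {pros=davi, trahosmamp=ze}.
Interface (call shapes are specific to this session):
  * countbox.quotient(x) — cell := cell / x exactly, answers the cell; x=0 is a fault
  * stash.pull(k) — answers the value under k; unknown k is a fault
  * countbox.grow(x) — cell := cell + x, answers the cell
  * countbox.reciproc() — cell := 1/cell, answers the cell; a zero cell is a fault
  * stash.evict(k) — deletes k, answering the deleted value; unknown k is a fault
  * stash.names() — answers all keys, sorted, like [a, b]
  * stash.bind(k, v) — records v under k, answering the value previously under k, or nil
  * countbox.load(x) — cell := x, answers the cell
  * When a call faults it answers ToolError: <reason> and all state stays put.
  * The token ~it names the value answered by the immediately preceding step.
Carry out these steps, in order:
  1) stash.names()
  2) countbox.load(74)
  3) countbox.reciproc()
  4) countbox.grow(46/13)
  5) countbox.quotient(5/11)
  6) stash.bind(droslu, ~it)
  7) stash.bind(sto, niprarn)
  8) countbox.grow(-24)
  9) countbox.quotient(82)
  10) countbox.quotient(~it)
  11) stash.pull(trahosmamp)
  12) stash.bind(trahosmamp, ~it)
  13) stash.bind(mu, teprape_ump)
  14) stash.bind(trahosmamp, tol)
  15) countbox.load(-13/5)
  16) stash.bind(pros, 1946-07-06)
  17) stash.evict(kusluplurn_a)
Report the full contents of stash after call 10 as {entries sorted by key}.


Do: names[]
See: [pros, trahosmamp]
Do: load[x='74']
See: 74
Do: reciproc[]
See: 1/74
Do: grow[x='46/13']
See: 3417/962
Do: quotient[x='5/11']
See: 37587/4810
Do: bind[k='droslu'; v='~it']
See: nil
Do: bind[k='sto'; v='niprarn']
See: nil
Do: grow[x='-24']
See: -77853/4810
Do: quotient[x='82']
See: -77853/394420
Do: quotient[x='~it']
See: 1
Do: pull[k='trahosmamp']
See: ze
Do: bind[k='trahosmamp'; v='~it']
See: ze
Do: bind[k='mu'; v='teprape_ump']
See: nil
Do: bind[k='trahosmamp'; v='tol']
See: ze
Do: load[x='-13/5']
See: -13/5
Do: bind[k='pros'; v='1946-07-06']
See: davi
Do: evict[k='kusluplurn_a']
See: ToolError: no such key kusluplurn_a

Answer: {droslu=37587/4810, pros=davi, sto=niprarn, trahosmamp=ze}


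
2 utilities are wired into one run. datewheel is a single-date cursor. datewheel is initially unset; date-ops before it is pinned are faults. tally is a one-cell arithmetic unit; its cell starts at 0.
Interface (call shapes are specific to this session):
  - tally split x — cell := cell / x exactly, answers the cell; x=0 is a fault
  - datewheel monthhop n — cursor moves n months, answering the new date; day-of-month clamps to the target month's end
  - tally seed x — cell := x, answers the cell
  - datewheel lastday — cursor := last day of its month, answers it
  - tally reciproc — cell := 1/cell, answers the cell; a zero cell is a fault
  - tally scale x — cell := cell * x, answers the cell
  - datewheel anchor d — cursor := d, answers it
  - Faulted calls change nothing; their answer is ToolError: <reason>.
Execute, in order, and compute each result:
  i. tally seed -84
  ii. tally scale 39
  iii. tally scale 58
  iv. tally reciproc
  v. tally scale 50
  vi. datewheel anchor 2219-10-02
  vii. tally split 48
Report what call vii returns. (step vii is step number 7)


I run tally seed on x=-84, giving -84.
Using tally scale on x=39, and see -3276.
Using tally scale on x=58, — result: -190008.
I run tally reciproc: -1/190008.
Then tally scale on x=50, and get -25/95004.
Calling datewheel anchor on d=2219-10-02, and observe 2219-10-02.
I run tally split on x=48, and see -25/4560192.

Answer: -25/4560192


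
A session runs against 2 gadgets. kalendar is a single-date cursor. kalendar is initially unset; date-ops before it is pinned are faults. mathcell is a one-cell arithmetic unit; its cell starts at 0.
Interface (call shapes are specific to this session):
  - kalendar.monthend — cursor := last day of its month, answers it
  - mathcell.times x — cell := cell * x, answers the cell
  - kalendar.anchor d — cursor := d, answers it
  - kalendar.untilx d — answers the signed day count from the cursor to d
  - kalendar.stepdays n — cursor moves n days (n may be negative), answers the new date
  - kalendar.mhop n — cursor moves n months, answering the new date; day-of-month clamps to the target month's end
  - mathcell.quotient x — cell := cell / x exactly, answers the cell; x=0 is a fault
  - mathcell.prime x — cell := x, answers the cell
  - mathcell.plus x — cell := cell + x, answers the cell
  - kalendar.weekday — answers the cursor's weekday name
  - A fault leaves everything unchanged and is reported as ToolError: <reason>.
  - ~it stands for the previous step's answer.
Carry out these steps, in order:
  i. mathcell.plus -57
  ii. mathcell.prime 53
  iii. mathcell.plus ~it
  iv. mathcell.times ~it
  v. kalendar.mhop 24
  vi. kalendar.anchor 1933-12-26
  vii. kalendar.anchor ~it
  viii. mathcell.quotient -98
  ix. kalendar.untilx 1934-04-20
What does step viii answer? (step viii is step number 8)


> mathcell.plus x→-57
= -57
> mathcell.prime x→53
= 53
> mathcell.plus x→~it
= 106
> mathcell.times x→~it
= 11236
> kalendar.mhop n→24
= ToolError: no date set
> kalendar.anchor d→1933-12-26
= 1933-12-26
> kalendar.anchor d→~it
= 1933-12-26
> mathcell.quotient x→-98
= -5618/49
> kalendar.untilx d→1934-04-20
= 115

Answer: -5618/49


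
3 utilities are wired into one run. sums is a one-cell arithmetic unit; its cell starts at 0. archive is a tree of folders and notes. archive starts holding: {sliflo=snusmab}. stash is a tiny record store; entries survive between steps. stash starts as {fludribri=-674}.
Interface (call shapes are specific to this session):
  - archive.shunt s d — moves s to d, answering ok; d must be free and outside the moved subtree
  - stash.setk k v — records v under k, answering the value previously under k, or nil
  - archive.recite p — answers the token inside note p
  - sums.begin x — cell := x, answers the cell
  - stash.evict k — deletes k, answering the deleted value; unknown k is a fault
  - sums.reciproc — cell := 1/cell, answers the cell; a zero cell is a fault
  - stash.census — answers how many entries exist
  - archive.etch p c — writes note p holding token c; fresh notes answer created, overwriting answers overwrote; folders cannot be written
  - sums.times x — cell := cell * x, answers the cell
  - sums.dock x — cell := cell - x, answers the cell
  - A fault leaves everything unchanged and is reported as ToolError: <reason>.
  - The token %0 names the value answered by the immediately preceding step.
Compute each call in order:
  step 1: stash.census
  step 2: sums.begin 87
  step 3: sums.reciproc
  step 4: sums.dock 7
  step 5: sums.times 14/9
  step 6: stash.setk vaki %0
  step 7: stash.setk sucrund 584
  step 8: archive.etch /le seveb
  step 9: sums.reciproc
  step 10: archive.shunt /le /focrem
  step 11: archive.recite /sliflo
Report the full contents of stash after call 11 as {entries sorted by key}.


Answer: {fludribri=-674, sucrund=584, vaki=-8512/783}

Derivation:
I run stash.census: 1.
Calling sums.begin passing x: 87, and get 87.
I call sums.reciproc, and see 1/87.
I try sums.dock passing x: 7, and see -608/87.
Using sums.times passing x: 14/9, and observe -8512/783.
Calling stash.setk passing k: vaki, v: %0, → nil.
I invoke stash.setk passing k: sucrund, v: 584, and get nil.
I use archive.etch passing p: /le, c: seveb, giving created.
Using sums.reciproc(), and see -783/8512.
Now I run archive.shunt passing s: /le, d: /focrem, and see ok.
I use archive.recite passing p: /sliflo, → snusmab.


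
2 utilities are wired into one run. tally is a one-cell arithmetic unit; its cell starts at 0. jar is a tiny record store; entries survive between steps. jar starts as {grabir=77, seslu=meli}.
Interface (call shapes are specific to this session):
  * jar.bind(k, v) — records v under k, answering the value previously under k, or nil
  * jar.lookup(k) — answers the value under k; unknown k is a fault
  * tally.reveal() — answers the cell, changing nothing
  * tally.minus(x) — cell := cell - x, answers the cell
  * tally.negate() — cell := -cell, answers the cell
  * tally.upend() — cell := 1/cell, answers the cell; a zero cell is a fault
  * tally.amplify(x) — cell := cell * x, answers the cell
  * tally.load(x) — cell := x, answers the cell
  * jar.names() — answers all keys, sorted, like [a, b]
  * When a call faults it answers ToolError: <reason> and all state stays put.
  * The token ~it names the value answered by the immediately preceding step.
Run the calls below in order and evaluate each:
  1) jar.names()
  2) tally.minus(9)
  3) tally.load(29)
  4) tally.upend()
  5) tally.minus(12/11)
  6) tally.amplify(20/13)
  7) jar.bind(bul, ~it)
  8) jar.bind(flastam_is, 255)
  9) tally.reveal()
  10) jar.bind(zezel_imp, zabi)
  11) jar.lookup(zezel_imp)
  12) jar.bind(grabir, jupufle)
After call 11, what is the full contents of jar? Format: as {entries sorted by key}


Answer: {bul=-6740/4147, flastam_is=255, grabir=77, seslu=meli, zezel_imp=zabi}

Derivation:
% jar.names
[out] [grabir, seslu]
% tally.minus x=9
[out] -9
% tally.load x=29
[out] 29
% tally.upend
[out] 1/29
% tally.minus x=12/11
[out] -337/319
% tally.amplify x=20/13
[out] -6740/4147
% jar.bind k=bul v=~it
[out] nil
% jar.bind k=flastam_is v=255
[out] nil
% tally.reveal
[out] -6740/4147
% jar.bind k=zezel_imp v=zabi
[out] nil
% jar.lookup k=zezel_imp
[out] zabi
% jar.bind k=grabir v=jupufle
[out] 77


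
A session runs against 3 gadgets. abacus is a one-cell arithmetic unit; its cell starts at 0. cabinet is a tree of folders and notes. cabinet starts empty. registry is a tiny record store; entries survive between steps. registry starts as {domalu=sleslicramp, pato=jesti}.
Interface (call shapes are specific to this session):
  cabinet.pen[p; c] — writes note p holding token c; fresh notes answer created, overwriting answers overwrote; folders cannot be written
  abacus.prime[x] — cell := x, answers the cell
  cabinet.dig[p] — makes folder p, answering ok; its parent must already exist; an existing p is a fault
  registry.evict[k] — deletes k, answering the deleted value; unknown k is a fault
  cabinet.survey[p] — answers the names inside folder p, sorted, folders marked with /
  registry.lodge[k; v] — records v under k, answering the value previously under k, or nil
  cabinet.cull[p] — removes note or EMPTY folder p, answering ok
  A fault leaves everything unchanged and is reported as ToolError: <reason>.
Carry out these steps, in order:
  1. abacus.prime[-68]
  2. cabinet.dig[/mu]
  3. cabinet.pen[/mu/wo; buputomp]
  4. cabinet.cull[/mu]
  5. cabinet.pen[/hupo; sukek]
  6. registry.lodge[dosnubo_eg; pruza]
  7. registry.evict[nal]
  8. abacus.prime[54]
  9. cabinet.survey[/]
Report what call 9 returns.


Then abacus.prime passing x='-68': -68.
Next I call cabinet.dig passing p='/mu', → ok.
I invoke cabinet.pen passing p='/mu/wo', c='buputomp', and see created.
Invoking cabinet.cull passing p='/mu', — result: ToolError: not empty.
I invoke cabinet.pen passing p='/hupo', c='sukek', yielding created.
I try registry.lodge passing k='dosnubo_eg', v='pruza', → nil.
Using registry.evict passing k='nal', giving ToolError: no such key nal.
I call abacus.prime passing x='54', which returns 54.
I use cabinet.survey passing p='/', giving [hupo, mu/].

Answer: [hupo, mu/]


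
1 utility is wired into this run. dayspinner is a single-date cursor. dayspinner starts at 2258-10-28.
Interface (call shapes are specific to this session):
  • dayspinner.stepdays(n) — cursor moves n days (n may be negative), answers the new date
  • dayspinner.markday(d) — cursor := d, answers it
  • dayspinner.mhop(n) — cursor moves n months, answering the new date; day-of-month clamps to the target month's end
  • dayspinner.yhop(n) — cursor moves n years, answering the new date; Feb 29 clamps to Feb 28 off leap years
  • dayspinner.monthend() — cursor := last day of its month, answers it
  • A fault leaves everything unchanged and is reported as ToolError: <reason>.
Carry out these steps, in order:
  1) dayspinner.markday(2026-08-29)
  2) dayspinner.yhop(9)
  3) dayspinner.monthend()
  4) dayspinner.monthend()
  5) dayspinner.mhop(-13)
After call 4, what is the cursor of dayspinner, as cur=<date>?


Answer: cur=2035-08-31

Derivation:
~$ dayspinner.markday d='2026-08-29'
= 2026-08-29
~$ dayspinner.yhop n='9'
= 2035-08-29
~$ dayspinner.monthend
= 2035-08-31
~$ dayspinner.monthend
= 2035-08-31
~$ dayspinner.mhop n='-13'
= 2034-07-31


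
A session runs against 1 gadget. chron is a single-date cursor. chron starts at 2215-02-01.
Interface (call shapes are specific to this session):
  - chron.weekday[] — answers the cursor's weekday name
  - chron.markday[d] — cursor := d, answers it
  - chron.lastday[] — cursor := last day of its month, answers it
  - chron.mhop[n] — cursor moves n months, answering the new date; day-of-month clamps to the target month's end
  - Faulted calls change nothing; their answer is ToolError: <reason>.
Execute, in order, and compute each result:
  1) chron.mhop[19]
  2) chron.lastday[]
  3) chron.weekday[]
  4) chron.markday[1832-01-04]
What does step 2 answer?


Answer: 2216-09-30

Derivation:
Step: chron.mhop[n: 19]
Result: 2216-09-01
Step: chron.lastday[]
Result: 2216-09-30
Step: chron.weekday[]
Result: Monday
Step: chron.markday[d: 1832-01-04]
Result: 1832-01-04


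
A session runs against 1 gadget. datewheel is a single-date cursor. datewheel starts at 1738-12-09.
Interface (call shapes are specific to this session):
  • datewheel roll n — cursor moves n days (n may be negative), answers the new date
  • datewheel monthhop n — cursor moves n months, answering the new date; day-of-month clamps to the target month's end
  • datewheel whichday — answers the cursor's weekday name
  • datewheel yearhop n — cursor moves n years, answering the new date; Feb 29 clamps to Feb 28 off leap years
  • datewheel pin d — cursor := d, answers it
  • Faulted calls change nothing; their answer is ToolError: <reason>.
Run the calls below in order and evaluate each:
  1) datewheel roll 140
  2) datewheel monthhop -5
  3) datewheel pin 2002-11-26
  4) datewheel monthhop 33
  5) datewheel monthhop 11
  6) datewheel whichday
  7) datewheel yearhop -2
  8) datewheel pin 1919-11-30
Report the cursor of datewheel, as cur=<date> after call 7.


Answer: cur=2004-07-26

Derivation:
Act: datewheel roll[n=140]
Obs: 1739-04-28
Act: datewheel monthhop[n=-5]
Obs: 1738-11-28
Act: datewheel pin[d=2002-11-26]
Obs: 2002-11-26
Act: datewheel monthhop[n=33]
Obs: 2005-08-26
Act: datewheel monthhop[n=11]
Obs: 2006-07-26
Act: datewheel whichday[]
Obs: Wednesday
Act: datewheel yearhop[n=-2]
Obs: 2004-07-26
Act: datewheel pin[d=1919-11-30]
Obs: 1919-11-30


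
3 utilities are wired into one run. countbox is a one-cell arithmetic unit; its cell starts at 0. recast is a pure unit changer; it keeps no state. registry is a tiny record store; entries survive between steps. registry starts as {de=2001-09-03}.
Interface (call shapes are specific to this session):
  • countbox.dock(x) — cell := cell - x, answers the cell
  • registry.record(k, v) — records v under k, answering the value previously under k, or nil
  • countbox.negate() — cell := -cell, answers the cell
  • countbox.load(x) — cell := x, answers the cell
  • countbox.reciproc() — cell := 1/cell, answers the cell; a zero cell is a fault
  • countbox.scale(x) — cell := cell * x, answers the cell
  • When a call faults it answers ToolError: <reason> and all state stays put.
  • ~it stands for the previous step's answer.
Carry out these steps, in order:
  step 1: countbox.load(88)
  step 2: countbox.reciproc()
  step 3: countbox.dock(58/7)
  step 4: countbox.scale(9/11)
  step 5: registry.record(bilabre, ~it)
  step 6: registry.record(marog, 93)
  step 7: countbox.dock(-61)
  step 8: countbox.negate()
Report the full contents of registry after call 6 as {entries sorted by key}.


>>> load 88
  88
>>> reciproc
  1/88
>>> dock 58/7
  -5097/616
>>> scale 9/11
  -45873/6776
>>> record bilabre ~it
  nil
>>> record marog 93
  nil
>>> dock -61
  367463/6776
>>> negate
  -367463/6776

Answer: {bilabre=-45873/6776, de=2001-09-03, marog=93}


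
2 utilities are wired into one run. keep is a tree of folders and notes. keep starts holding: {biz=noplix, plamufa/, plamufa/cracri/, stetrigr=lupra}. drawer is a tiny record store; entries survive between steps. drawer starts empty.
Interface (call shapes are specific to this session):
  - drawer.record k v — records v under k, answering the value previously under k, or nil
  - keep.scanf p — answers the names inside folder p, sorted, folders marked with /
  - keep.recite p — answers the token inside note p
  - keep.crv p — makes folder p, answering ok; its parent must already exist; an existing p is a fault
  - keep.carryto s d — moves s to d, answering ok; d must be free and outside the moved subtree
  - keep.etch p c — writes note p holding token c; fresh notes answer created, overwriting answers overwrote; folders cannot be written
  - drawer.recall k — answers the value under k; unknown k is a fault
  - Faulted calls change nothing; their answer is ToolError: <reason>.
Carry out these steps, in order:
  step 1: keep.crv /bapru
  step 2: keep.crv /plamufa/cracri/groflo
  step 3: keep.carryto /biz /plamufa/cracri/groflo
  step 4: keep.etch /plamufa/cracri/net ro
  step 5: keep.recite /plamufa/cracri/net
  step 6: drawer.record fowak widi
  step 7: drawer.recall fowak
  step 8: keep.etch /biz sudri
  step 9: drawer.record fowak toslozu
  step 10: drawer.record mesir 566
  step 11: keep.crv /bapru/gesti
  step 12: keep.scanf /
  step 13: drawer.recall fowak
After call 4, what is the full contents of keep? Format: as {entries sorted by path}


Answer: {bapru/, biz=noplix, plamufa/, plamufa/cracri/, plamufa/cracri/groflo/, plamufa/cracri/net=ro, stetrigr=lupra}

Derivation:
Invoking crv using /bapru, and observe ok.
Using crv using /plamufa/cracri/groflo, which returns ok.
I call carryto using /biz, /plamufa/cracri/groflo, and see ToolError: exists.
Invoking etch using /plamufa/cracri/net, ro, — result: created.
Then recite using /plamufa/cracri/net, — result: ro.
Calling record using fowak, widi, and see nil.
I run recall using fowak, yielding widi.
I use etch using /biz, sudri, and see overwrote.
I invoke record using fowak, toslozu, giving widi.
Invoking record using mesir, 566, yielding nil.
I use crv using /bapru/gesti, and get ok.
Invoking scanf using /, and see [bapru/, biz, plamufa/, stetrigr].
Invoking recall using fowak, and get toslozu.


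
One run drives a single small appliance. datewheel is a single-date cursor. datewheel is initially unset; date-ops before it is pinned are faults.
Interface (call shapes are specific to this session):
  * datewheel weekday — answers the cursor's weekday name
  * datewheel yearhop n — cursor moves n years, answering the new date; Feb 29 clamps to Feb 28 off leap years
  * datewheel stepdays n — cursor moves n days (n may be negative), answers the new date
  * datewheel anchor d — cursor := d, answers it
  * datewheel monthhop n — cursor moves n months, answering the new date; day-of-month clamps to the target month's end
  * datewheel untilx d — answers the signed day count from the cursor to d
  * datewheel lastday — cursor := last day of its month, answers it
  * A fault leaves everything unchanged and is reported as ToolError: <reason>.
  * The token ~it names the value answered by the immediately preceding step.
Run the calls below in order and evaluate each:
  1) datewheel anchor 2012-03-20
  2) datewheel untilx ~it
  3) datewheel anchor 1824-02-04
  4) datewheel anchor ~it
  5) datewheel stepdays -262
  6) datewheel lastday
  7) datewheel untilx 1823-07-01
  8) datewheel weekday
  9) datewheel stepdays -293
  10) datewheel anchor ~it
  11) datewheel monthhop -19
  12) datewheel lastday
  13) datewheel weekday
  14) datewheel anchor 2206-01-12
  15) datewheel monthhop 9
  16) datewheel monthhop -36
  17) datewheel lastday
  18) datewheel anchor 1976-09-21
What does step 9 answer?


Answer: 1822-08-11

Derivation:
→ datewheel anchor(d='2012-03-20')
← 2012-03-20
→ datewheel untilx(d='~it')
← 0
→ datewheel anchor(d='1824-02-04')
← 1824-02-04
→ datewheel anchor(d='~it')
← 1824-02-04
→ datewheel stepdays(n='-262')
← 1823-05-18
→ datewheel lastday()
← 1823-05-31
→ datewheel untilx(d='1823-07-01')
← 31
→ datewheel weekday()
← Saturday
→ datewheel stepdays(n='-293')
← 1822-08-11
→ datewheel anchor(d='~it')
← 1822-08-11
→ datewheel monthhop(n='-19')
← 1821-01-11
→ datewheel lastday()
← 1821-01-31
→ datewheel weekday()
← Wednesday
→ datewheel anchor(d='2206-01-12')
← 2206-01-12
→ datewheel monthhop(n='9')
← 2206-10-12
→ datewheel monthhop(n='-36')
← 2203-10-12
→ datewheel lastday()
← 2203-10-31
→ datewheel anchor(d='1976-09-21')
← 1976-09-21


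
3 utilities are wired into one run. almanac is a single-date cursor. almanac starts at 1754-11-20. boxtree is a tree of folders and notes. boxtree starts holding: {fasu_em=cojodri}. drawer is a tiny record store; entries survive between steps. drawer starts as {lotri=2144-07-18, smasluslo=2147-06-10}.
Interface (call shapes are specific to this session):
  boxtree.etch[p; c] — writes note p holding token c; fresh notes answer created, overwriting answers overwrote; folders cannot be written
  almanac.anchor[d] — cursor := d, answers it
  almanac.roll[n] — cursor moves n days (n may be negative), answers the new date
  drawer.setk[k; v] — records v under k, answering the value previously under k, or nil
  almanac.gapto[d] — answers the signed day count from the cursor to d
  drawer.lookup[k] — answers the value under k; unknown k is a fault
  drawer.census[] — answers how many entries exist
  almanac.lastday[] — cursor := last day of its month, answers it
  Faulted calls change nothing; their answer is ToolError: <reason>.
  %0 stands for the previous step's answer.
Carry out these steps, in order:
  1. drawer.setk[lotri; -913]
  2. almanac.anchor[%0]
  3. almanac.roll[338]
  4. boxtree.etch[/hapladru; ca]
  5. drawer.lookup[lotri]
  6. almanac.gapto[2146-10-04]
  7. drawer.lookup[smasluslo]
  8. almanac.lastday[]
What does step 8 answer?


·→ drawer.setk(k: lotri, v: -913)
·← 2144-07-18
·→ almanac.anchor(d: %0)
·← 2144-07-18
·→ almanac.roll(n: 338)
·← 2145-06-21
·→ boxtree.etch(p: /hapladru, c: ca)
·← created
·→ drawer.lookup(k: lotri)
·← -913
·→ almanac.gapto(d: 2146-10-04)
·← 470
·→ drawer.lookup(k: smasluslo)
·← 2147-06-10
·→ almanac.lastday()
·← 2145-06-30

Answer: 2145-06-30


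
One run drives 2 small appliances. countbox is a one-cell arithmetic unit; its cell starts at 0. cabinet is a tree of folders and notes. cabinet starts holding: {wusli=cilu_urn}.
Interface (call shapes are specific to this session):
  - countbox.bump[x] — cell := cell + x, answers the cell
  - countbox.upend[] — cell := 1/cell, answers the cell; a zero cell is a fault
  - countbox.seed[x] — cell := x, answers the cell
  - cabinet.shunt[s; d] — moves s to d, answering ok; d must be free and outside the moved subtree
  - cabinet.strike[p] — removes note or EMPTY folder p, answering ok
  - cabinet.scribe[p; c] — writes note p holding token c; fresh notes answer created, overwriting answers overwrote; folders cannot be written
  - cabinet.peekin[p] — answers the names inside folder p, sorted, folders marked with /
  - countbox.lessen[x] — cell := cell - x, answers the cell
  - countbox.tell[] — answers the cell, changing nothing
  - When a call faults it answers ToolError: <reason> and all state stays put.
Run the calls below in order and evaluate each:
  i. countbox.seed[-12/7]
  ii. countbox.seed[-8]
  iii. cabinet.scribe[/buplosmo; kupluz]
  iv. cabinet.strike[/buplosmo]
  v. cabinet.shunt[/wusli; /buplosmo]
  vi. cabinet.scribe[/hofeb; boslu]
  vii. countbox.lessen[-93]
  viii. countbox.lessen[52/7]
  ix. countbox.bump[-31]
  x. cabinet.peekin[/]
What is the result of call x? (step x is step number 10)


Answer: [buplosmo, hofeb]

Derivation:
Do: seed[x=-12/7]
See: -12/7
Do: seed[x=-8]
See: -8
Do: scribe[p=/buplosmo; c=kupluz]
See: created
Do: strike[p=/buplosmo]
See: ok
Do: shunt[s=/wusli; d=/buplosmo]
See: ok
Do: scribe[p=/hofeb; c=boslu]
See: created
Do: lessen[x=-93]
See: 85
Do: lessen[x=52/7]
See: 543/7
Do: bump[x=-31]
See: 326/7
Do: peekin[p=/]
See: [buplosmo, hofeb]


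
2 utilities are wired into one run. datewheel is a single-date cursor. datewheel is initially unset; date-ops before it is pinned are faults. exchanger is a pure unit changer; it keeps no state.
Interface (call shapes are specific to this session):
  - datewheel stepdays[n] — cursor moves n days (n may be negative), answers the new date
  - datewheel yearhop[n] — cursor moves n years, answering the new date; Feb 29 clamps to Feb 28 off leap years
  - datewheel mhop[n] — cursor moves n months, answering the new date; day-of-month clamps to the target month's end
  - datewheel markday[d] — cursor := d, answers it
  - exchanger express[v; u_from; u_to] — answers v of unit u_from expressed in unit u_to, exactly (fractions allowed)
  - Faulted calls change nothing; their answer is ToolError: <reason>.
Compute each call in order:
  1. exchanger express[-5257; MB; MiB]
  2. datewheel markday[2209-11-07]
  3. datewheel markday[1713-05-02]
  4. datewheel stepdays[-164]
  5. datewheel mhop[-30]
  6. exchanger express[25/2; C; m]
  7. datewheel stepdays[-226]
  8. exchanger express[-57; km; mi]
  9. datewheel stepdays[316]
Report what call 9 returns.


Now I run exchanger express with -5257, MB, MiB, → -82140625/16384.
I try datewheel markday with 2209-11-07, — result: 2209-11-07.
Then datewheel markday with 1713-05-02, and get 1713-05-02.
I try datewheel stepdays with -164, which returns 1712-11-19.
Using datewheel mhop with -30, giving 1710-05-19.
Calling exchanger express with 25/2, C, m, and observe ToolError: incompatible units.
Then datewheel stepdays with -226: 1709-10-05.
Then exchanger express with -57, km, mi, and get -296875/8382.
Invoking datewheel stepdays with 316: 1710-08-17.

Answer: 1710-08-17


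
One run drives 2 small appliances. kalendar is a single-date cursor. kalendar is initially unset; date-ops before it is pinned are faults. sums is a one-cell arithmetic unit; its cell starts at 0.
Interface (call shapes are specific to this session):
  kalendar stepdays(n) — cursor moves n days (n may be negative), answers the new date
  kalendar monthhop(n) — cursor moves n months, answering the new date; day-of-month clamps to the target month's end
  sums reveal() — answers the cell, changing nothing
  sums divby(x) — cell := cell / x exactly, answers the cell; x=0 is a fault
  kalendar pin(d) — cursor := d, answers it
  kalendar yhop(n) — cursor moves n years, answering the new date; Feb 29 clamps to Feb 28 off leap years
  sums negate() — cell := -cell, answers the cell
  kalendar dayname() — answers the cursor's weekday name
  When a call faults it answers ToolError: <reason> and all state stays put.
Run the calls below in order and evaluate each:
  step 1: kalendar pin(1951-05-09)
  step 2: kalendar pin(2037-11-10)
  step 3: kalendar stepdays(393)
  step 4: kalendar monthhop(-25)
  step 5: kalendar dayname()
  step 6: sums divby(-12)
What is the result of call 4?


Answer: 2036-11-08

Derivation:
// kalendar pin(d→1951-05-09) == 1951-05-09
// kalendar pin(d→2037-11-10) == 2037-11-10
// kalendar stepdays(n→393) == 2038-12-08
// kalendar monthhop(n→-25) == 2036-11-08
// kalendar dayname() == Saturday
// sums divby(x→-12) == 0


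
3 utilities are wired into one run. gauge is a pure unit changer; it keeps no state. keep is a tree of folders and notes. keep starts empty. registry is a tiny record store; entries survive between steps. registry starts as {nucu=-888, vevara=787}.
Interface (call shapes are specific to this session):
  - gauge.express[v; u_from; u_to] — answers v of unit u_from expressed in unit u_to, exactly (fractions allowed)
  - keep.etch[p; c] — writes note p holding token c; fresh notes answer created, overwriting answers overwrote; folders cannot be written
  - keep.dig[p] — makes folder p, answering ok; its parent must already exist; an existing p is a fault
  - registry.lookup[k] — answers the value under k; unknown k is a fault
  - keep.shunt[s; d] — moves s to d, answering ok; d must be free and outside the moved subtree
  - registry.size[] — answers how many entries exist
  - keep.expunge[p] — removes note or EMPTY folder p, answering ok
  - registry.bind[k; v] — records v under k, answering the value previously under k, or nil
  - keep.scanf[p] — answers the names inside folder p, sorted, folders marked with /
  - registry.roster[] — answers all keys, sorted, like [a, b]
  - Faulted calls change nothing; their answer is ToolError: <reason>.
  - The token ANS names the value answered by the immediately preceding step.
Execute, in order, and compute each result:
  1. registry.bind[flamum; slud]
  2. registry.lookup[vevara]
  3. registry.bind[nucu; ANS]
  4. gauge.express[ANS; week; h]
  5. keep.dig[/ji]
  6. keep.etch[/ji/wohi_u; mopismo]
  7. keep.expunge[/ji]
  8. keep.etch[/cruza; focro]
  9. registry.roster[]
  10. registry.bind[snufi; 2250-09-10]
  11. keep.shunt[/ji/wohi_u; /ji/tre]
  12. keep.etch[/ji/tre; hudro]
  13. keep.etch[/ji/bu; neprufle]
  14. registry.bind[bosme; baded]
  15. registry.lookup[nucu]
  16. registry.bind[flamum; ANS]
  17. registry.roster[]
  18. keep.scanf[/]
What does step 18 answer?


Answer: [cruza, ji/]

Derivation:
CALL bind[k=flamum; v=slud]
RET  nil
CALL lookup[k=vevara]
RET  787
CALL bind[k=nucu; v=ANS]
RET  -888
CALL express[v=ANS; u_from=week; u_to=h]
RET  -149184
CALL dig[p=/ji]
RET  ok
CALL etch[p=/ji/wohi_u; c=mopismo]
RET  created
CALL expunge[p=/ji]
RET  ToolError: not empty
CALL etch[p=/cruza; c=focro]
RET  created
CALL roster[]
RET  [flamum, nucu, vevara]
CALL bind[k=snufi; v=2250-09-10]
RET  nil
CALL shunt[s=/ji/wohi_u; d=/ji/tre]
RET  ok
CALL etch[p=/ji/tre; c=hudro]
RET  overwrote
CALL etch[p=/ji/bu; c=neprufle]
RET  created
CALL bind[k=bosme; v=baded]
RET  nil
CALL lookup[k=nucu]
RET  787
CALL bind[k=flamum; v=ANS]
RET  slud
CALL roster[]
RET  [bosme, flamum, nucu, snufi, vevara]
CALL scanf[p=/]
RET  [cruza, ji/]


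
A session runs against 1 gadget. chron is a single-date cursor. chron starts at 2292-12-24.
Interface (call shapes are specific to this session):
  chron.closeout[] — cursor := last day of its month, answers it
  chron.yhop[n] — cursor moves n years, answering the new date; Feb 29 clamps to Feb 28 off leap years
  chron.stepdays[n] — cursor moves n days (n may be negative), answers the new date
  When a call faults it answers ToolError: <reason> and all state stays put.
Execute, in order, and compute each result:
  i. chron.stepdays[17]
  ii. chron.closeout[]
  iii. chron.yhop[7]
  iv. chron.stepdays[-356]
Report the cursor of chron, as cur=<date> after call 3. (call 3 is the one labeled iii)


% stepdays(n='17') ~> 2293-01-10
% closeout() ~> 2293-01-31
% yhop(n='7') ~> 2300-01-31
% stepdays(n='-356') ~> 2299-02-09

Answer: cur=2300-01-31


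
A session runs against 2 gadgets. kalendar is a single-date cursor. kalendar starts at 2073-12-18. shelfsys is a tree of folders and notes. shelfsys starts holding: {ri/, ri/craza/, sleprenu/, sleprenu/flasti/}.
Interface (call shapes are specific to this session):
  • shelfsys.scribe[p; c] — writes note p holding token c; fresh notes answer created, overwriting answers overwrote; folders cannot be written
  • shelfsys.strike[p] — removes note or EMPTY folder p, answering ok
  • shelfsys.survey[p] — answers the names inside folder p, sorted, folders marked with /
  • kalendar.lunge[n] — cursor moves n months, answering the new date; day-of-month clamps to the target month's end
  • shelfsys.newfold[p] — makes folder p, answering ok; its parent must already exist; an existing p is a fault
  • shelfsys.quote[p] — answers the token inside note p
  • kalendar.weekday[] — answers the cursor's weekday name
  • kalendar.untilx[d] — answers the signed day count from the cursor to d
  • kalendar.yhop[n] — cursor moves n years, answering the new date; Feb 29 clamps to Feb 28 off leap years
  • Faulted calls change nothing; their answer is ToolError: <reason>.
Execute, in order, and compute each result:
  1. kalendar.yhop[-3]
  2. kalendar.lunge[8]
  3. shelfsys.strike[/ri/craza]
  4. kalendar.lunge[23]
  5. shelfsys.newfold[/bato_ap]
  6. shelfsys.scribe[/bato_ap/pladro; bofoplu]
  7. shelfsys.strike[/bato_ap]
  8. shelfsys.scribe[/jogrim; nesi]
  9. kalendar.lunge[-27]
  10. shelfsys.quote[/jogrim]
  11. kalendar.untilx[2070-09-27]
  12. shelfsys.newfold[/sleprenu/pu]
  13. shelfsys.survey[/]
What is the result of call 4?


Answer: 2073-07-18

Derivation:
·→ kalendar.yhop(n=-3)
·← 2070-12-18
·→ kalendar.lunge(n=8)
·← 2071-08-18
·→ shelfsys.strike(p=/ri/craza)
·← ok
·→ kalendar.lunge(n=23)
·← 2073-07-18
·→ shelfsys.newfold(p=/bato_ap)
·← ok
·→ shelfsys.scribe(p=/bato_ap/pladro, c=bofoplu)
·← created
·→ shelfsys.strike(p=/bato_ap)
·← ToolError: not empty
·→ shelfsys.scribe(p=/jogrim, c=nesi)
·← created
·→ kalendar.lunge(n=-27)
·← 2071-04-18
·→ shelfsys.quote(p=/jogrim)
·← nesi
·→ kalendar.untilx(d=2070-09-27)
·← -203
·→ shelfsys.newfold(p=/sleprenu/pu)
·← ok
·→ shelfsys.survey(p=/)
·← [bato_ap/, jogrim, ri/, sleprenu/]
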